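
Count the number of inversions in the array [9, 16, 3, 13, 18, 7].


For each element, count the later elements that are smaller than it:
  9 (index 0): smaller elements after it = [3, 7] -> 2
  16 (index 1): smaller elements after it = [3, 13, 7] -> 3
  3 (index 2): smaller elements after it = [] -> 0
  13 (index 3): smaller elements after it = [7] -> 1
  18 (index 4): smaller elements after it = [7] -> 1
Total inversions = 2 + 3 + 0 + 1 + 1 = 7
Final answer: 7


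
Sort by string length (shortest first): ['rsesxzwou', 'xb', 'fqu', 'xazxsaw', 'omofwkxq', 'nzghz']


Compute lengths:
  'rsesxzwou' has length 9
  'xb' has length 2
  'fqu' has length 3
  'xazxsaw' has length 7
  'omofwkxq' has length 8
  'nzghz' has length 5
Lengths in increasing order: 2 < 3 < 5 < 7 < 8 < 9
Listing the words in that order gives the answer.
Final answer: ['xb', 'fqu', 'nzghz', 'xazxsaw', 'omofwkxq', 'rsesxzwou']


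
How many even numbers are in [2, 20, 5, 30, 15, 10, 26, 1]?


Check each element:
  2 is even
  20 is even
  5 is odd
  30 is even
  15 is odd
  10 is even
  26 is even
  1 is odd
Evens: [2, 20, 30, 10, 26]
Count of evens = 5
Final answer: 5


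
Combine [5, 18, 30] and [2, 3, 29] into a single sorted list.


List A: [5, 18, 30]
List B: [2, 3, 29]
Repeatedly compare the front elements and take the smaller:
  5 vs 2 -> take 2
  5 vs 3 -> take 3
  5 vs 29 -> take 5
  18 vs 29 -> take 18
  30 vs 29 -> take 29
  B is exhausted; append the rest of A: [30]
Final answer: [2, 3, 5, 18, 29, 30]


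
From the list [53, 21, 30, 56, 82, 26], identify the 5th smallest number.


Sort ascending: [21, 26, 30, 53, 56, 82]
The 5th element (1-indexed) is at index 4.
Value = 56
Final answer: 56


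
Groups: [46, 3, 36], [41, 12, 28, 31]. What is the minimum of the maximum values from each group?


Find max of each group:
  Group 1: [46, 3, 36] -> max = 46
  Group 2: [41, 12, 28, 31] -> max = 41
Maxes: [46, 41]
Minimum of maxes = 41
Final answer: 41


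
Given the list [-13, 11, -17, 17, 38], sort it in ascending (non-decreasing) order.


Original list: [-13, 11, -17, 17, 38]
Repeatedly take the smallest remaining element:
  Remaining [-13, 11, -17, 17, 38] -> smallest is -17
  Remaining [-13, 11, 17, 38] -> smallest is -13
  Remaining [11, 17, 38] -> smallest is 11
  Remaining [17, 38] -> smallest is 17
  Remaining [38] -> smallest is 38
Collecting the picks in order gives the sorted list.
Final answer: [-17, -13, 11, 17, 38]


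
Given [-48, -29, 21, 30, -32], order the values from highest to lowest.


Original list: [-48, -29, 21, 30, -32]
Repeatedly take the largest remaining element:
  Remaining [-48, -29, 21, 30, -32] -> largest is 30
  Remaining [-48, -29, 21, -32] -> largest is 21
  Remaining [-48, -29, -32] -> largest is -29
  Remaining [-48, -32] -> largest is -32
  Remaining [-48] -> largest is -48
Collecting the picks in order gives the descending list.
Final answer: [30, 21, -29, -32, -48]


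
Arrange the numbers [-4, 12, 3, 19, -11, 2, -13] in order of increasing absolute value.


Compute absolute values:
  |-4| = 4
  |12| = 12
  |3| = 3
  |19| = 19
  |-11| = 11
  |2| = 2
  |-13| = 13
Absolute values in increasing order: 2 < 3 < 4 < 11 < 12 < 13 < 19
Listing the original numbers in that order gives the answer.
Final answer: [2, 3, -4, -11, 12, -13, 19]


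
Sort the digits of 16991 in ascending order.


The number 16991 has digits: 1, 6, 9, 9, 1
Sorted: 1, 1, 6, 9, 9
Joining the sorted digits gives the result.
Final answer: 11699


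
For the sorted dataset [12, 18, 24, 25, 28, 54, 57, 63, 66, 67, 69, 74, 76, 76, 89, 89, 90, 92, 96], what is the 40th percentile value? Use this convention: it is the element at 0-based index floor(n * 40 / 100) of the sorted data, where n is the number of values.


The dataset has n = 19 elements.
Index = floor(19 * 40 / 100) = floor(760 / 100) = floor(7.6) = 7
Counting from index 0 in the sorted data, the element at index 7 is 63.
Final answer: 63


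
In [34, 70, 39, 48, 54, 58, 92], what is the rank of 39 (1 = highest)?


Sort descending: [92, 70, 58, 54, 48, 39, 34]
Find 39 in the sorted list.
39 is at position 6.
Final answer: 6


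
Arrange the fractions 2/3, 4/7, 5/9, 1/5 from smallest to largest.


Convert to decimal for comparison:
  2/3 = 0.6667
  4/7 = 0.5714
  5/9 = 0.5556
  1/5 = 0.2
Decimals in increasing order: 0.2 < 0.5556 < 0.5714 < 0.6667
Writing each back as its fraction gives the sorted order.
Final answer: 1/5, 5/9, 4/7, 2/3


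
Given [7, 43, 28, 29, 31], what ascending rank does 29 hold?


Sort ascending: [7, 28, 29, 31, 43]
Find 29 in the sorted list.
29 is at position 3 (1-indexed).
Final answer: 3


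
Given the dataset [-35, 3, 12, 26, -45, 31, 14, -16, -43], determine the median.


First, sort the list: [-45, -43, -35, -16, 3, 12, 14, 26, 31]
The list has 9 elements (odd count).
The middle index is 4 (0-based), and the element there is 3.
Final answer: 3


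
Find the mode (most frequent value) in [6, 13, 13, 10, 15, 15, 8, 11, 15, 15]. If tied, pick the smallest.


Count the frequency of each value:
  6 appears 1 time(s)
  8 appears 1 time(s)
  10 appears 1 time(s)
  11 appears 1 time(s)
  13 appears 2 time(s)
  15 appears 4 time(s)
Maximum frequency is 4.
Only 15 reaches that frequency, so it is the mode.
Final answer: 15


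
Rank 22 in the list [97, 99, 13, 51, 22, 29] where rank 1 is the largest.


Sort descending: [99, 97, 51, 29, 22, 13]
Find 22 in the sorted list.
22 is at position 5.
Final answer: 5


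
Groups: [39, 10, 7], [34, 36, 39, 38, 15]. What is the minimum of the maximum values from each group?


Find max of each group:
  Group 1: [39, 10, 7] -> max = 39
  Group 2: [34, 36, 39, 38, 15] -> max = 39
Maxes: [39, 39]
Minimum of maxes = 39
Final answer: 39


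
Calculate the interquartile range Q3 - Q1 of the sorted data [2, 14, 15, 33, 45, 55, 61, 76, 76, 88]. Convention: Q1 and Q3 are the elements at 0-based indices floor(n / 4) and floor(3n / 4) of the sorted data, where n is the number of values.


The data has n = 10 elements.
Q1 index = floor(10 / 4) = floor(2.5) = 2; Q3 index = floor(3 * 10 / 4) = floor(7.5) = 7
Q1 = element at index 2 = 15
Q3 = element at index 7 = 76
IQR = 76 - 15 = 61
Final answer: 61


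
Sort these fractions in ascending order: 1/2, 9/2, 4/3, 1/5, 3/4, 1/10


Convert to decimal for comparison:
  1/2 = 0.5
  9/2 = 4.5
  4/3 = 1.3333
  1/5 = 0.2
  3/4 = 0.75
  1/10 = 0.1
Decimals in increasing order: 0.1 < 0.2 < 0.5 < 0.75 < 1.3333 < 4.5
Writing each back as its fraction gives the sorted order.
Final answer: 1/10, 1/5, 1/2, 3/4, 4/3, 9/2


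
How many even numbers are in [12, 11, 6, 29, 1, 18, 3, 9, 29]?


Check each element:
  12 is even
  11 is odd
  6 is even
  29 is odd
  1 is odd
  18 is even
  3 is odd
  9 is odd
  29 is odd
Evens: [12, 6, 18]
Count of evens = 3
Final answer: 3


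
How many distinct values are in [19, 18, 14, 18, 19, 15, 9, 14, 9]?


List all unique values:
Distinct values: [9, 14, 15, 18, 19]
Count = 5
Final answer: 5


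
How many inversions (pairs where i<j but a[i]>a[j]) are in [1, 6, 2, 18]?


For each element, count the later elements that are smaller than it:
  1 (index 0): smaller elements after it = [] -> 0
  6 (index 1): smaller elements after it = [2] -> 1
  2 (index 2): smaller elements after it = [] -> 0
Total inversions = 0 + 1 + 0 = 1
Final answer: 1


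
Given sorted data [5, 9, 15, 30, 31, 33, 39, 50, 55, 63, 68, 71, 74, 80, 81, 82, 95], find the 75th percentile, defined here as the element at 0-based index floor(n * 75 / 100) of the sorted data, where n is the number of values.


The dataset has n = 17 elements.
Index = floor(17 * 75 / 100) = floor(1275 / 100) = floor(12.75) = 12
Counting from index 0 in the sorted data, the element at index 12 is 74.
Final answer: 74


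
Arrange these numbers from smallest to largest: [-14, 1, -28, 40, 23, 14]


Original list: [-14, 1, -28, 40, 23, 14]
Repeatedly take the smallest remaining element:
  Remaining [-14, 1, -28, 40, 23, 14] -> smallest is -28
  Remaining [-14, 1, 40, 23, 14] -> smallest is -14
  Remaining [1, 40, 23, 14] -> smallest is 1
  Remaining [40, 23, 14] -> smallest is 14
  Remaining [40, 23] -> smallest is 23
  Remaining [40] -> smallest is 40
Collecting the picks in order gives the sorted list.
Final answer: [-28, -14, 1, 14, 23, 40]


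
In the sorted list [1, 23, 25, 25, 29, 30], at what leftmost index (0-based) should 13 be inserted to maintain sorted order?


List is sorted: [1, 23, 25, 25, 29, 30]
We need the leftmost position where 13 can be inserted, i.e. the first index whose element is >= 13 (or the end of the list if none is).
Binary search with low=0, high=6 (0-based indices):
  low=0, high=6, mid=3: a[3]=25 >= 13, so high = 3
  low=0, high=3, mid=1: a[1]=23 >= 13, so high = 1
  low=0, high=1, mid=0: a[0]=1 < 13, so low = 1
Now low = high = 1, so the insertion index is 1.
Final answer: 1


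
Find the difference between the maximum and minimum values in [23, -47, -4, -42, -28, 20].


Maximum value: 23
Minimum value: -47
Range = 23 - (-47) = 70
Final answer: 70


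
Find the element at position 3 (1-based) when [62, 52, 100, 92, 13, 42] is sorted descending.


Sort descending: [100, 92, 62, 52, 42, 13]
The 3rd element (1-indexed) is at index 2.
Value = 62
Final answer: 62


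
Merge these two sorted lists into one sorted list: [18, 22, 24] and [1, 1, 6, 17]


List A: [18, 22, 24]
List B: [1, 1, 6, 17]
Repeatedly compare the front elements and take the smaller:
  18 vs 1 -> take 1
  18 vs 1 -> take 1
  18 vs 6 -> take 6
  18 vs 17 -> take 17
  B is exhausted; append the rest of A: [18, 22, 24]
Final answer: [1, 1, 6, 17, 18, 22, 24]


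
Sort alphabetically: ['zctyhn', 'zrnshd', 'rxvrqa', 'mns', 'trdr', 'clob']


Compare strings character by character (the first differing letter decides):
  'clob' < 'mns' since 'c' < 'm' at position 1
  'mns' < 'rxvrqa' since 'm' < 'r' at position 1
  'rxvrqa' < 'trdr' since 'r' < 't' at position 1
  'trdr' < 'zctyhn' since 't' < 'z' at position 1
  'zctyhn' < 'zrnshd' since 'c' < 'r' at position 2
Chaining these comparisons gives the alphabetical order.
Final answer: ['clob', 'mns', 'rxvrqa', 'trdr', 'zctyhn', 'zrnshd']


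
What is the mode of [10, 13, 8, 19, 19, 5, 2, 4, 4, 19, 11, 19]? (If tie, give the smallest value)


Count the frequency of each value:
  2 appears 1 time(s)
  4 appears 2 time(s)
  5 appears 1 time(s)
  8 appears 1 time(s)
  10 appears 1 time(s)
  11 appears 1 time(s)
  13 appears 1 time(s)
  19 appears 4 time(s)
Maximum frequency is 4.
Only 19 reaches that frequency, so it is the mode.
Final answer: 19


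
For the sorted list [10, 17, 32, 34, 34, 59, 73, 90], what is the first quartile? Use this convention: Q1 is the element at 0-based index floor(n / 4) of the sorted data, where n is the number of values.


The list has n = 8 elements.
Q1 index = floor(8 / 4) = floor(2) = 2
Counting from index 0 in the sorted data, the element at index 2 is 32.
Final answer: 32


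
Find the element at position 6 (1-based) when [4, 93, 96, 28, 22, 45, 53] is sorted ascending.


Sort ascending: [4, 22, 28, 45, 53, 93, 96]
The 6th element (1-indexed) is at index 5.
Value = 93
Final answer: 93


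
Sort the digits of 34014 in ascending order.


The number 34014 has digits: 3, 4, 0, 1, 4
Sorted: 0, 1, 3, 4, 4
Joining the sorted digits gives the result.
Final answer: 01344


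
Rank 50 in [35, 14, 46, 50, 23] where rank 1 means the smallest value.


Sort ascending: [14, 23, 35, 46, 50]
Find 50 in the sorted list.
50 is at position 5 (1-indexed).
Final answer: 5


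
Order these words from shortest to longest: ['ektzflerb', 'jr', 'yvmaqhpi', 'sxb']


Compute lengths:
  'ektzflerb' has length 9
  'jr' has length 2
  'yvmaqhpi' has length 8
  'sxb' has length 3
Lengths in increasing order: 2 < 3 < 8 < 9
Listing the words in that order gives the answer.
Final answer: ['jr', 'sxb', 'yvmaqhpi', 'ektzflerb']


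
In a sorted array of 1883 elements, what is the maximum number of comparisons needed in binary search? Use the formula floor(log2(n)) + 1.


Binary search halves the search space each step.
Maximum comparisons = floor(log2(1883)) + 1
log2(1883) = 10.8788
floor(log2(1883)) = 10, so 10 + 1 = 11
Final answer: 11


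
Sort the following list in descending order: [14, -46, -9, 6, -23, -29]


Original list: [14, -46, -9, 6, -23, -29]
Repeatedly take the largest remaining element:
  Remaining [14, -46, -9, 6, -23, -29] -> largest is 14
  Remaining [-46, -9, 6, -23, -29] -> largest is 6
  Remaining [-46, -9, -23, -29] -> largest is -9
  Remaining [-46, -23, -29] -> largest is -23
  Remaining [-46, -29] -> largest is -29
  Remaining [-46] -> largest is -46
Collecting the picks in order gives the descending list.
Final answer: [14, 6, -9, -23, -29, -46]


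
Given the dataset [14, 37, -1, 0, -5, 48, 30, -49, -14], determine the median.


First, sort the list: [-49, -14, -5, -1, 0, 14, 30, 37, 48]
The list has 9 elements (odd count).
The middle index is 4 (0-based), and the element there is 0.
Final answer: 0


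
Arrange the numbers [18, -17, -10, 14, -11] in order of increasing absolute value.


Compute absolute values:
  |18| = 18
  |-17| = 17
  |-10| = 10
  |14| = 14
  |-11| = 11
Absolute values in increasing order: 10 < 11 < 14 < 17 < 18
Listing the original numbers in that order gives the answer.
Final answer: [-10, -11, 14, -17, 18]


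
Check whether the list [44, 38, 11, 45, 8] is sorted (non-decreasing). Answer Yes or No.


Check consecutive pairs:
  44 <= 38? False
  38 <= 11? False
  11 <= 45? True
  45 <= 8? False
3 consecutive pair(s) are out of order, so the list is not sorted.
Final answer: No


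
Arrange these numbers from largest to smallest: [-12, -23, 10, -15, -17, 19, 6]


Original list: [-12, -23, 10, -15, -17, 19, 6]
Repeatedly take the largest remaining element:
  Remaining [-12, -23, 10, -15, -17, 19, 6] -> largest is 19
  Remaining [-12, -23, 10, -15, -17, 6] -> largest is 10
  Remaining [-12, -23, -15, -17, 6] -> largest is 6
  Remaining [-12, -23, -15, -17] -> largest is -12
  Remaining [-23, -15, -17] -> largest is -15
  Remaining [-23, -17] -> largest is -17
  Remaining [-23] -> largest is -23
Collecting the picks in order gives the descending list.
Final answer: [19, 10, 6, -12, -15, -17, -23]


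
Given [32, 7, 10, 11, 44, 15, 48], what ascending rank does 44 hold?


Sort ascending: [7, 10, 11, 15, 32, 44, 48]
Find 44 in the sorted list.
44 is at position 6 (1-indexed).
Final answer: 6


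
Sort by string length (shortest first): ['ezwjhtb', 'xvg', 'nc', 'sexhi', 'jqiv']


Compute lengths:
  'ezwjhtb' has length 7
  'xvg' has length 3
  'nc' has length 2
  'sexhi' has length 5
  'jqiv' has length 4
Lengths in increasing order: 2 < 3 < 4 < 5 < 7
Listing the words in that order gives the answer.
Final answer: ['nc', 'xvg', 'jqiv', 'sexhi', 'ezwjhtb']


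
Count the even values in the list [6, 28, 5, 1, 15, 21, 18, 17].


Check each element:
  6 is even
  28 is even
  5 is odd
  1 is odd
  15 is odd
  21 is odd
  18 is even
  17 is odd
Evens: [6, 28, 18]
Count of evens = 3
Final answer: 3


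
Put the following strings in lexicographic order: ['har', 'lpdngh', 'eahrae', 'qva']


Compare strings character by character (the first differing letter decides):
  'eahrae' < 'har' since 'e' < 'h' at position 1
  'har' < 'lpdngh' since 'h' < 'l' at position 1
  'lpdngh' < 'qva' since 'l' < 'q' at position 1
Chaining these comparisons gives the alphabetical order.
Final answer: ['eahrae', 'har', 'lpdngh', 'qva']


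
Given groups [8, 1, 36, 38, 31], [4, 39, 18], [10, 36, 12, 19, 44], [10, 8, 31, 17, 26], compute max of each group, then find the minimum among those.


Find max of each group:
  Group 1: [8, 1, 36, 38, 31] -> max = 38
  Group 2: [4, 39, 18] -> max = 39
  Group 3: [10, 36, 12, 19, 44] -> max = 44
  Group 4: [10, 8, 31, 17, 26] -> max = 31
Maxes: [38, 39, 44, 31]
Minimum of maxes = 31
Final answer: 31


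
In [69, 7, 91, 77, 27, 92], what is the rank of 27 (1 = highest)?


Sort descending: [92, 91, 77, 69, 27, 7]
Find 27 in the sorted list.
27 is at position 5.
Final answer: 5


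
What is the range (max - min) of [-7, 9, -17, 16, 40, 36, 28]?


Maximum value: 40
Minimum value: -17
Range = 40 - (-17) = 57
Final answer: 57


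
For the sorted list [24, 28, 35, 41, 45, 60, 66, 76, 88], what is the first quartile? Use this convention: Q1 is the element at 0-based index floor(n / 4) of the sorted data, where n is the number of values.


The list has n = 9 elements.
Q1 index = floor(9 / 4) = floor(2.25) = 2
Counting from index 0 in the sorted data, the element at index 2 is 35.
Final answer: 35


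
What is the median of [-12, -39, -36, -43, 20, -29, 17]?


First, sort the list: [-43, -39, -36, -29, -12, 17, 20]
The list has 7 elements (odd count).
The middle index is 3 (0-based), and the element there is -29.
Final answer: -29


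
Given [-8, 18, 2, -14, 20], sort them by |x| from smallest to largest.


Compute absolute values:
  |-8| = 8
  |18| = 18
  |2| = 2
  |-14| = 14
  |20| = 20
Absolute values in increasing order: 2 < 8 < 14 < 18 < 20
Listing the original numbers in that order gives the answer.
Final answer: [2, -8, -14, 18, 20]


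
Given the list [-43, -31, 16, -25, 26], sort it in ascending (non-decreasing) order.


Original list: [-43, -31, 16, -25, 26]
Repeatedly take the smallest remaining element:
  Remaining [-43, -31, 16, -25, 26] -> smallest is -43
  Remaining [-31, 16, -25, 26] -> smallest is -31
  Remaining [16, -25, 26] -> smallest is -25
  Remaining [16, 26] -> smallest is 16
  Remaining [26] -> smallest is 26
Collecting the picks in order gives the sorted list.
Final answer: [-43, -31, -25, 16, 26]


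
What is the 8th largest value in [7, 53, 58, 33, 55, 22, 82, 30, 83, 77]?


Sort descending: [83, 82, 77, 58, 55, 53, 33, 30, 22, 7]
The 8th element (1-indexed) is at index 7.
Value = 30
Final answer: 30


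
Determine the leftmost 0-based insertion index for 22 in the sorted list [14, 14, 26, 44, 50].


List is sorted: [14, 14, 26, 44, 50]
We need the leftmost position where 22 can be inserted, i.e. the first index whose element is >= 22 (or the end of the list if none is).
Binary search with low=0, high=5 (0-based indices):
  low=0, high=5, mid=2: a[2]=26 >= 22, so high = 2
  low=0, high=2, mid=1: a[1]=14 < 22, so low = 2
Now low = high = 2, so the insertion index is 2.
Final answer: 2


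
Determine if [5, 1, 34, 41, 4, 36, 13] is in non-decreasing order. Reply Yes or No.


Check consecutive pairs:
  5 <= 1? False
  1 <= 34? True
  34 <= 41? True
  41 <= 4? False
  4 <= 36? True
  36 <= 13? False
3 consecutive pair(s) are out of order, so the list is not sorted.
Final answer: No


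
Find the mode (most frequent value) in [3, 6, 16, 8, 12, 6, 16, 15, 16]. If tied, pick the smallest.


Count the frequency of each value:
  3 appears 1 time(s)
  6 appears 2 time(s)
  8 appears 1 time(s)
  12 appears 1 time(s)
  15 appears 1 time(s)
  16 appears 3 time(s)
Maximum frequency is 3.
Only 16 reaches that frequency, so it is the mode.
Final answer: 16


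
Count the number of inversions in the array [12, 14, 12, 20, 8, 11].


For each element, count the later elements that are smaller than it:
  12 (index 0): smaller elements after it = [8, 11] -> 2
  14 (index 1): smaller elements after it = [12, 8, 11] -> 3
  12 (index 2): smaller elements after it = [8, 11] -> 2
  20 (index 3): smaller elements after it = [8, 11] -> 2
  8 (index 4): smaller elements after it = [] -> 0
Total inversions = 2 + 3 + 2 + 2 + 0 = 9
Final answer: 9


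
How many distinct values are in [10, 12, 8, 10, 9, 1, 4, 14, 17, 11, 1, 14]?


List all unique values:
Distinct values: [1, 4, 8, 9, 10, 11, 12, 14, 17]
Count = 9
Final answer: 9


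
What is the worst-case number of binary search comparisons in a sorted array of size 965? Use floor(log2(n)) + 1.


Binary search halves the search space each step.
Maximum comparisons = floor(log2(965)) + 1
log2(965) = 9.9144
floor(log2(965)) = 9, so 9 + 1 = 10
Final answer: 10


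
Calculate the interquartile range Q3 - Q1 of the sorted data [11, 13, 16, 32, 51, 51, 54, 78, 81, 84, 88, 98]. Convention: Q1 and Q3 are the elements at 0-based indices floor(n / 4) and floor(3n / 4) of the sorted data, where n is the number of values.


The data has n = 12 elements.
Q1 index = floor(12 / 4) = floor(3) = 3; Q3 index = floor(3 * 12 / 4) = floor(9) = 9
Q1 = element at index 3 = 32
Q3 = element at index 9 = 84
IQR = 84 - 32 = 52
Final answer: 52


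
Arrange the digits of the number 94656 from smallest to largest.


The number 94656 has digits: 9, 4, 6, 5, 6
Sorted: 4, 5, 6, 6, 9
Joining the sorted digits gives the result.
Final answer: 45669


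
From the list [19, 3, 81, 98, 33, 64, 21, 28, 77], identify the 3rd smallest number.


Sort ascending: [3, 19, 21, 28, 33, 64, 77, 81, 98]
The 3rd element (1-indexed) is at index 2.
Value = 21
Final answer: 21


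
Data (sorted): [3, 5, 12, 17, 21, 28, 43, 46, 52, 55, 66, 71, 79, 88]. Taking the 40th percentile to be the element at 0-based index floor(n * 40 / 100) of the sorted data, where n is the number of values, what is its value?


The dataset has n = 14 elements.
Index = floor(14 * 40 / 100) = floor(560 / 100) = floor(5.6) = 5
Counting from index 0 in the sorted data, the element at index 5 is 28.
Final answer: 28


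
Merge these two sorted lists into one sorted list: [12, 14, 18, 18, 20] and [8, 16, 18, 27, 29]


List A: [12, 14, 18, 18, 20]
List B: [8, 16, 18, 27, 29]
Repeatedly compare the front elements and take the smaller:
  12 vs 8 -> take 8
  12 vs 16 -> take 12
  14 vs 16 -> take 14
  18 vs 16 -> take 16
  18 vs 18 -> take 18
  18 vs 18 -> take 18
  20 vs 18 -> take 18
  20 vs 27 -> take 20
  A is exhausted; append the rest of B: [27, 29]
Final answer: [8, 12, 14, 16, 18, 18, 18, 20, 27, 29]


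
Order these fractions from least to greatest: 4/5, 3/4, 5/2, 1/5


Convert to decimal for comparison:
  4/5 = 0.8
  3/4 = 0.75
  5/2 = 2.5
  1/5 = 0.2
Decimals in increasing order: 0.2 < 0.75 < 0.8 < 2.5
Writing each back as its fraction gives the sorted order.
Final answer: 1/5, 3/4, 4/5, 5/2


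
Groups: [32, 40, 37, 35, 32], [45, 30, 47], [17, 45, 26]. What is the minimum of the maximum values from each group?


Find max of each group:
  Group 1: [32, 40, 37, 35, 32] -> max = 40
  Group 2: [45, 30, 47] -> max = 47
  Group 3: [17, 45, 26] -> max = 45
Maxes: [40, 47, 45]
Minimum of maxes = 40
Final answer: 40


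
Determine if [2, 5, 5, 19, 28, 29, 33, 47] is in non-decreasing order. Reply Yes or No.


Check consecutive pairs:
  2 <= 5? True
  5 <= 5? True
  5 <= 19? True
  19 <= 28? True
  28 <= 29? True
  29 <= 33? True
  33 <= 47? True
Every consecutive pair is in order, so the list is non-decreasing.
Final answer: Yes


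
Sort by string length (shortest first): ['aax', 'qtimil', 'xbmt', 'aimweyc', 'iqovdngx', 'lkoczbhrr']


Compute lengths:
  'aax' has length 3
  'qtimil' has length 6
  'xbmt' has length 4
  'aimweyc' has length 7
  'iqovdngx' has length 8
  'lkoczbhrr' has length 9
Lengths in increasing order: 3 < 4 < 6 < 7 < 8 < 9
Listing the words in that order gives the answer.
Final answer: ['aax', 'xbmt', 'qtimil', 'aimweyc', 'iqovdngx', 'lkoczbhrr']


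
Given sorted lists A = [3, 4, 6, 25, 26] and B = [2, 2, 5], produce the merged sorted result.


List A: [3, 4, 6, 25, 26]
List B: [2, 2, 5]
Repeatedly compare the front elements and take the smaller:
  3 vs 2 -> take 2
  3 vs 2 -> take 2
  3 vs 5 -> take 3
  4 vs 5 -> take 4
  6 vs 5 -> take 5
  B is exhausted; append the rest of A: [6, 25, 26]
Final answer: [2, 2, 3, 4, 5, 6, 25, 26]


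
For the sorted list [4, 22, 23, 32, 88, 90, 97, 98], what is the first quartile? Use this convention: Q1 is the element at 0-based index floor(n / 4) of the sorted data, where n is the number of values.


The list has n = 8 elements.
Q1 index = floor(8 / 4) = floor(2) = 2
Counting from index 0 in the sorted data, the element at index 2 is 23.
Final answer: 23


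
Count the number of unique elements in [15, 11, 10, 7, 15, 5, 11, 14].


List all unique values:
Distinct values: [5, 7, 10, 11, 14, 15]
Count = 6
Final answer: 6


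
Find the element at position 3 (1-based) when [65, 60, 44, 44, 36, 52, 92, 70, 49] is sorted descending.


Sort descending: [92, 70, 65, 60, 52, 49, 44, 44, 36]
The 3rd element (1-indexed) is at index 2.
Value = 65
Final answer: 65


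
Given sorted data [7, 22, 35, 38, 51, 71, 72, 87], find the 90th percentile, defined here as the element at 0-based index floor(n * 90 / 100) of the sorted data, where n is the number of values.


The dataset has n = 8 elements.
Index = floor(8 * 90 / 100) = floor(720 / 100) = floor(7.2) = 7
Counting from index 0 in the sorted data, the element at index 7 is 87.
Final answer: 87


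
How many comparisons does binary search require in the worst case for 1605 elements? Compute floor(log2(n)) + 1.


Binary search halves the search space each step.
Maximum comparisons = floor(log2(1605)) + 1
log2(1605) = 10.6484
floor(log2(1605)) = 10, so 10 + 1 = 11
Final answer: 11


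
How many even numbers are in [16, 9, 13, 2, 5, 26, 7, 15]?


Check each element:
  16 is even
  9 is odd
  13 is odd
  2 is even
  5 is odd
  26 is even
  7 is odd
  15 is odd
Evens: [16, 2, 26]
Count of evens = 3
Final answer: 3


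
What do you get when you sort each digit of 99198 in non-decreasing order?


The number 99198 has digits: 9, 9, 1, 9, 8
Sorted: 1, 8, 9, 9, 9
Joining the sorted digits gives the result.
Final answer: 18999


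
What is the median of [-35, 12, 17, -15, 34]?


First, sort the list: [-35, -15, 12, 17, 34]
The list has 5 elements (odd count).
The middle index is 2 (0-based), and the element there is 12.
Final answer: 12


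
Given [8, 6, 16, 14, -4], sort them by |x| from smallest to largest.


Compute absolute values:
  |8| = 8
  |6| = 6
  |16| = 16
  |14| = 14
  |-4| = 4
Absolute values in increasing order: 4 < 6 < 8 < 14 < 16
Listing the original numbers in that order gives the answer.
Final answer: [-4, 6, 8, 14, 16]


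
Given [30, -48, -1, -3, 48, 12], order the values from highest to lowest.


Original list: [30, -48, -1, -3, 48, 12]
Repeatedly take the largest remaining element:
  Remaining [30, -48, -1, -3, 48, 12] -> largest is 48
  Remaining [30, -48, -1, -3, 12] -> largest is 30
  Remaining [-48, -1, -3, 12] -> largest is 12
  Remaining [-48, -1, -3] -> largest is -1
  Remaining [-48, -3] -> largest is -3
  Remaining [-48] -> largest is -48
Collecting the picks in order gives the descending list.
Final answer: [48, 30, 12, -1, -3, -48]


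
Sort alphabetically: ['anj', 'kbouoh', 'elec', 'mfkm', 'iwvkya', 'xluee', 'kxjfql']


Compare strings character by character (the first differing letter decides):
  'anj' < 'elec' since 'a' < 'e' at position 1
  'elec' < 'iwvkya' since 'e' < 'i' at position 1
  'iwvkya' < 'kbouoh' since 'i' < 'k' at position 1
  'kbouoh' < 'kxjfql' since 'b' < 'x' at position 2
  'kxjfql' < 'mfkm' since 'k' < 'm' at position 1
  'mfkm' < 'xluee' since 'm' < 'x' at position 1
Chaining these comparisons gives the alphabetical order.
Final answer: ['anj', 'elec', 'iwvkya', 'kbouoh', 'kxjfql', 'mfkm', 'xluee']


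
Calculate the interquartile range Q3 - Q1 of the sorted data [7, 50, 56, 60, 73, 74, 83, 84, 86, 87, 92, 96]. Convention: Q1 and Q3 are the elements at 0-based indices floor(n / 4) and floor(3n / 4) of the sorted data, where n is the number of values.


The data has n = 12 elements.
Q1 index = floor(12 / 4) = floor(3) = 3; Q3 index = floor(3 * 12 / 4) = floor(9) = 9
Q1 = element at index 3 = 60
Q3 = element at index 9 = 87
IQR = 87 - 60 = 27
Final answer: 27


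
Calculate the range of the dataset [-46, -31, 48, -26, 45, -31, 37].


Maximum value: 48
Minimum value: -46
Range = 48 - (-46) = 94
Final answer: 94


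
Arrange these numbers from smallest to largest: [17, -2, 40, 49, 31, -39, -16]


Original list: [17, -2, 40, 49, 31, -39, -16]
Repeatedly take the smallest remaining element:
  Remaining [17, -2, 40, 49, 31, -39, -16] -> smallest is -39
  Remaining [17, -2, 40, 49, 31, -16] -> smallest is -16
  Remaining [17, -2, 40, 49, 31] -> smallest is -2
  Remaining [17, 40, 49, 31] -> smallest is 17
  Remaining [40, 49, 31] -> smallest is 31
  Remaining [40, 49] -> smallest is 40
  Remaining [49] -> smallest is 49
Collecting the picks in order gives the sorted list.
Final answer: [-39, -16, -2, 17, 31, 40, 49]


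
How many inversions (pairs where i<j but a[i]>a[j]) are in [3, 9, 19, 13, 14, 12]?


For each element, count the later elements that are smaller than it:
  3 (index 0): smaller elements after it = [] -> 0
  9 (index 1): smaller elements after it = [] -> 0
  19 (index 2): smaller elements after it = [13, 14, 12] -> 3
  13 (index 3): smaller elements after it = [12] -> 1
  14 (index 4): smaller elements after it = [12] -> 1
Total inversions = 0 + 0 + 3 + 1 + 1 = 5
Final answer: 5


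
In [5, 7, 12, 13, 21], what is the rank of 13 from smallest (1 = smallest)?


Sort ascending: [5, 7, 12, 13, 21]
Find 13 in the sorted list.
13 is at position 4 (1-indexed).
Final answer: 4


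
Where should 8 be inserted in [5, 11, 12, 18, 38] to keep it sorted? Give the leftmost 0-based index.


List is sorted: [5, 11, 12, 18, 38]
We need the leftmost position where 8 can be inserted, i.e. the first index whose element is >= 8 (or the end of the list if none is).
Binary search with low=0, high=5 (0-based indices):
  low=0, high=5, mid=2: a[2]=12 >= 8, so high = 2
  low=0, high=2, mid=1: a[1]=11 >= 8, so high = 1
  low=0, high=1, mid=0: a[0]=5 < 8, so low = 1
Now low = high = 1, so the insertion index is 1.
Final answer: 1


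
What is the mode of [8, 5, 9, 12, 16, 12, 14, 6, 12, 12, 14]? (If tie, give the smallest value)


Count the frequency of each value:
  5 appears 1 time(s)
  6 appears 1 time(s)
  8 appears 1 time(s)
  9 appears 1 time(s)
  12 appears 4 time(s)
  14 appears 2 time(s)
  16 appears 1 time(s)
Maximum frequency is 4.
Only 12 reaches that frequency, so it is the mode.
Final answer: 12


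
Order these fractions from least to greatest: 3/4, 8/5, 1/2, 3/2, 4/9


Convert to decimal for comparison:
  3/4 = 0.75
  8/5 = 1.6
  1/2 = 0.5
  3/2 = 1.5
  4/9 = 0.4444
Decimals in increasing order: 0.4444 < 0.5 < 0.75 < 1.5 < 1.6
Writing each back as its fraction gives the sorted order.
Final answer: 4/9, 1/2, 3/4, 3/2, 8/5


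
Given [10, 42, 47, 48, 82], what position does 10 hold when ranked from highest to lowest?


Sort descending: [82, 48, 47, 42, 10]
Find 10 in the sorted list.
10 is at position 5.
Final answer: 5


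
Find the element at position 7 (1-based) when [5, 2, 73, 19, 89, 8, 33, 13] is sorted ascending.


Sort ascending: [2, 5, 8, 13, 19, 33, 73, 89]
The 7th element (1-indexed) is at index 6.
Value = 73
Final answer: 73


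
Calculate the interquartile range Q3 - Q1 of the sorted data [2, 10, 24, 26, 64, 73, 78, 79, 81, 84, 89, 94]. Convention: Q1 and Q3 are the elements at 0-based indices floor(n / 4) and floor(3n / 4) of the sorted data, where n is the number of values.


The data has n = 12 elements.
Q1 index = floor(12 / 4) = floor(3) = 3; Q3 index = floor(3 * 12 / 4) = floor(9) = 9
Q1 = element at index 3 = 26
Q3 = element at index 9 = 84
IQR = 84 - 26 = 58
Final answer: 58


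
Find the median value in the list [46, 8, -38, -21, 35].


First, sort the list: [-38, -21, 8, 35, 46]
The list has 5 elements (odd count).
The middle index is 2 (0-based), and the element there is 8.
Final answer: 8


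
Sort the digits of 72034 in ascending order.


The number 72034 has digits: 7, 2, 0, 3, 4
Sorted: 0, 2, 3, 4, 7
Joining the sorted digits gives the result.
Final answer: 02347


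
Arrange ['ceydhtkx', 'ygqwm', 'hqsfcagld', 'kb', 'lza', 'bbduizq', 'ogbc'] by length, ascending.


Compute lengths:
  'ceydhtkx' has length 8
  'ygqwm' has length 5
  'hqsfcagld' has length 9
  'kb' has length 2
  'lza' has length 3
  'bbduizq' has length 7
  'ogbc' has length 4
Lengths in increasing order: 2 < 3 < 4 < 5 < 7 < 8 < 9
Listing the words in that order gives the answer.
Final answer: ['kb', 'lza', 'ogbc', 'ygqwm', 'bbduizq', 'ceydhtkx', 'hqsfcagld']


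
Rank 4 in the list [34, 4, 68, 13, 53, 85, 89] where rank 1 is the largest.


Sort descending: [89, 85, 68, 53, 34, 13, 4]
Find 4 in the sorted list.
4 is at position 7.
Final answer: 7


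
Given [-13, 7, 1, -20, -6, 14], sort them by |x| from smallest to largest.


Compute absolute values:
  |-13| = 13
  |7| = 7
  |1| = 1
  |-20| = 20
  |-6| = 6
  |14| = 14
Absolute values in increasing order: 1 < 6 < 7 < 13 < 14 < 20
Listing the original numbers in that order gives the answer.
Final answer: [1, -6, 7, -13, 14, -20]


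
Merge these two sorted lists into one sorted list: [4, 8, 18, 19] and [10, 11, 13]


List A: [4, 8, 18, 19]
List B: [10, 11, 13]
Repeatedly compare the front elements and take the smaller:
  4 vs 10 -> take 4
  8 vs 10 -> take 8
  18 vs 10 -> take 10
  18 vs 11 -> take 11
  18 vs 13 -> take 13
  B is exhausted; append the rest of A: [18, 19]
Final answer: [4, 8, 10, 11, 13, 18, 19]


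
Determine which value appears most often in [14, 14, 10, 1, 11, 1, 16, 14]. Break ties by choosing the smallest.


Count the frequency of each value:
  1 appears 2 time(s)
  10 appears 1 time(s)
  11 appears 1 time(s)
  14 appears 3 time(s)
  16 appears 1 time(s)
Maximum frequency is 3.
Only 14 reaches that frequency, so it is the mode.
Final answer: 14


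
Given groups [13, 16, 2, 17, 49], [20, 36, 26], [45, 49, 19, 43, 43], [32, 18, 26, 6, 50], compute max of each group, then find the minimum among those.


Find max of each group:
  Group 1: [13, 16, 2, 17, 49] -> max = 49
  Group 2: [20, 36, 26] -> max = 36
  Group 3: [45, 49, 19, 43, 43] -> max = 49
  Group 4: [32, 18, 26, 6, 50] -> max = 50
Maxes: [49, 36, 49, 50]
Minimum of maxes = 36
Final answer: 36


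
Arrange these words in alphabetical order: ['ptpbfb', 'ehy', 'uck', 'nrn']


Compare strings character by character (the first differing letter decides):
  'ehy' < 'nrn' since 'e' < 'n' at position 1
  'nrn' < 'ptpbfb' since 'n' < 'p' at position 1
  'ptpbfb' < 'uck' since 'p' < 'u' at position 1
Chaining these comparisons gives the alphabetical order.
Final answer: ['ehy', 'nrn', 'ptpbfb', 'uck']


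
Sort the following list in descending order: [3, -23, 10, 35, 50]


Original list: [3, -23, 10, 35, 50]
Repeatedly take the largest remaining element:
  Remaining [3, -23, 10, 35, 50] -> largest is 50
  Remaining [3, -23, 10, 35] -> largest is 35
  Remaining [3, -23, 10] -> largest is 10
  Remaining [3, -23] -> largest is 3
  Remaining [-23] -> largest is -23
Collecting the picks in order gives the descending list.
Final answer: [50, 35, 10, 3, -23]


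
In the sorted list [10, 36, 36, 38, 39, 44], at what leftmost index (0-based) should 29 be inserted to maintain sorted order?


List is sorted: [10, 36, 36, 38, 39, 44]
We need the leftmost position where 29 can be inserted, i.e. the first index whose element is >= 29 (or the end of the list if none is).
Binary search with low=0, high=6 (0-based indices):
  low=0, high=6, mid=3: a[3]=38 >= 29, so high = 3
  low=0, high=3, mid=1: a[1]=36 >= 29, so high = 1
  low=0, high=1, mid=0: a[0]=10 < 29, so low = 1
Now low = high = 1, so the insertion index is 1.
Final answer: 1


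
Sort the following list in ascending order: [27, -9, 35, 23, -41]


Original list: [27, -9, 35, 23, -41]
Repeatedly take the smallest remaining element:
  Remaining [27, -9, 35, 23, -41] -> smallest is -41
  Remaining [27, -9, 35, 23] -> smallest is -9
  Remaining [27, 35, 23] -> smallest is 23
  Remaining [27, 35] -> smallest is 27
  Remaining [35] -> smallest is 35
Collecting the picks in order gives the sorted list.
Final answer: [-41, -9, 23, 27, 35]


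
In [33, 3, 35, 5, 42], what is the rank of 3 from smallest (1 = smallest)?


Sort ascending: [3, 5, 33, 35, 42]
Find 3 in the sorted list.
3 is at position 1 (1-indexed).
Final answer: 1


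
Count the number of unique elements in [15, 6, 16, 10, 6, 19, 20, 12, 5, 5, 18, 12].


List all unique values:
Distinct values: [5, 6, 10, 12, 15, 16, 18, 19, 20]
Count = 9
Final answer: 9


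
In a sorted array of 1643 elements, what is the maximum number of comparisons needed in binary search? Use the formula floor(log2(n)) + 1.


Binary search halves the search space each step.
Maximum comparisons = floor(log2(1643)) + 1
log2(1643) = 10.6821
floor(log2(1643)) = 10, so 10 + 1 = 11
Final answer: 11


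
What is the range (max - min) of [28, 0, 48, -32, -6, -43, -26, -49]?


Maximum value: 48
Minimum value: -49
Range = 48 - (-49) = 97
Final answer: 97


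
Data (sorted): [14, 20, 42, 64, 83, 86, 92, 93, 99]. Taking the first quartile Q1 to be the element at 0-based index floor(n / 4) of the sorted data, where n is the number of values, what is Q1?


The list has n = 9 elements.
Q1 index = floor(9 / 4) = floor(2.25) = 2
Counting from index 0 in the sorted data, the element at index 2 is 42.
Final answer: 42


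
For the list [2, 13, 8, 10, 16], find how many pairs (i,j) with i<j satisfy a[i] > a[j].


For each element, count the later elements that are smaller than it:
  2 (index 0): smaller elements after it = [] -> 0
  13 (index 1): smaller elements after it = [8, 10] -> 2
  8 (index 2): smaller elements after it = [] -> 0
  10 (index 3): smaller elements after it = [] -> 0
Total inversions = 0 + 2 + 0 + 0 = 2
Final answer: 2


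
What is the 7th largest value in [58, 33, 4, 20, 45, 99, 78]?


Sort descending: [99, 78, 58, 45, 33, 20, 4]
The 7th element (1-indexed) is at index 6.
Value = 4
Final answer: 4


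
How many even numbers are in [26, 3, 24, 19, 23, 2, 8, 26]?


Check each element:
  26 is even
  3 is odd
  24 is even
  19 is odd
  23 is odd
  2 is even
  8 is even
  26 is even
Evens: [26, 24, 2, 8, 26]
Count of evens = 5
Final answer: 5


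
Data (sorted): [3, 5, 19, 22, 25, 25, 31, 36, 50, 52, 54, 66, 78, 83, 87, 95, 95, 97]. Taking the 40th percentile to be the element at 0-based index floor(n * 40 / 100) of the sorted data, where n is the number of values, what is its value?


The dataset has n = 18 elements.
Index = floor(18 * 40 / 100) = floor(720 / 100) = floor(7.2) = 7
Counting from index 0 in the sorted data, the element at index 7 is 36.
Final answer: 36


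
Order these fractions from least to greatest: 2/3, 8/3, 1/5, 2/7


Convert to decimal for comparison:
  2/3 = 0.6667
  8/3 = 2.6667
  1/5 = 0.2
  2/7 = 0.2857
Decimals in increasing order: 0.2 < 0.2857 < 0.6667 < 2.6667
Writing each back as its fraction gives the sorted order.
Final answer: 1/5, 2/7, 2/3, 8/3


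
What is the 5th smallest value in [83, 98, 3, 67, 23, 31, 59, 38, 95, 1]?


Sort ascending: [1, 3, 23, 31, 38, 59, 67, 83, 95, 98]
The 5th element (1-indexed) is at index 4.
Value = 38
Final answer: 38


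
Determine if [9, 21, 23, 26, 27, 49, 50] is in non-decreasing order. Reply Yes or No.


Check consecutive pairs:
  9 <= 21? True
  21 <= 23? True
  23 <= 26? True
  26 <= 27? True
  27 <= 49? True
  49 <= 50? True
Every consecutive pair is in order, so the list is non-decreasing.
Final answer: Yes


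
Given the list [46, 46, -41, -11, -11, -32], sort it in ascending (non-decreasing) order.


Original list: [46, 46, -41, -11, -11, -32]
Repeatedly take the smallest remaining element:
  Remaining [46, 46, -41, -11, -11, -32] -> smallest is -41
  Remaining [46, 46, -11, -11, -32] -> smallest is -32
  Remaining [46, 46, -11, -11] -> smallest is -11
  Remaining [46, 46, -11] -> smallest is -11
  Remaining [46, 46] -> smallest is 46
  Remaining [46] -> smallest is 46
Collecting the picks in order gives the sorted list.
Final answer: [-41, -32, -11, -11, 46, 46]
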